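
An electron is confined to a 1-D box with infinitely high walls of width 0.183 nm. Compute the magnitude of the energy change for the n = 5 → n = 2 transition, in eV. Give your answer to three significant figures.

|ΔE| = 236 eV

E_1 = h²/(8m_eL²) = 1.799×10^-18 J.
|ΔE| = |5² − 2²|·E_1 = 21·1.799×10^-18 J = 3.778×10^-17 J = 236 eV.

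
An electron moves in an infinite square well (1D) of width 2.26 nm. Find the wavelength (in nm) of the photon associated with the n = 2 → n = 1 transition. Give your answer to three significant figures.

E_1 = h²/(8m_eL²) = 1.180×10^-20 J, so ΔE = (2² − 1²)E_1 = 3.540×10^-20 J.
λ = hc/ΔE = (6.626×10^-34·2.998×10^8)/3.540×10^-20 = 5.61×10^-6 m = 5.61×10^3 nm.

λ = 5.61×10^3 nm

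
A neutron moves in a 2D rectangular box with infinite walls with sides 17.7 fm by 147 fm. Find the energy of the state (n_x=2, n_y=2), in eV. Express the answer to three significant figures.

For a 2D rectangular well E = (h²/8m_n)·Σ n_i²/L_i² = (6.626×10^-34)²/(8·1.675×10^-27) · [2²/(17.7 fm)² + 2²/(147 fm)²].
Evaluating gives E = 4.244×10^-13 J = 2.65×10^6 eV.

E = 2.65×10^6 eV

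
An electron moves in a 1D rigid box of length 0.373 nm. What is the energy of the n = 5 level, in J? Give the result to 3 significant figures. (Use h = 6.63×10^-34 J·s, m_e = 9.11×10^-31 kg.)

For an infinite well E_n = n²h²/(8m_eL²), so E_1 = h²/(8m_eL²) = (6.63×10^-34)²/(8·9.11×10^-31·(3.73×10^-10 m)²) = 4.335×10^-19 J.
Then E_5 = 5²·E_1 = 25·4.335×10^-19 J = 1.08×10^-17 J.

E_5 = 1.08×10^-17 J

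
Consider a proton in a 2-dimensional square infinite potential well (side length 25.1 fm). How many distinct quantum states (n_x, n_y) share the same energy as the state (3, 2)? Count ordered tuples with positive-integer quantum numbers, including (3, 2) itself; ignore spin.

degeneracy = 2

The level has n_x² + n_y² = 13. The ordered positive-integer solutions are (2, 3), (3, 2).
That gives 2 states.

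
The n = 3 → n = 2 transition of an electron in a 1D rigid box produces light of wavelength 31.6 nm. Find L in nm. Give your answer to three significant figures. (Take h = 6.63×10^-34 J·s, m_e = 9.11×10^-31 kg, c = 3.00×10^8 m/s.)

The photon carries ΔE = hc/λ = 6.63×10^-34·3.00×10^8/3.16×10^-8 m = 6.294×10^-18 J.
Since ΔE = (3² − 2²)E_1, E_1 = 1.259×10^-18 J, and L = h/√(8m_eE_1) = 2.19×10^-10 m = 0.219 nm.

L = 0.219 nm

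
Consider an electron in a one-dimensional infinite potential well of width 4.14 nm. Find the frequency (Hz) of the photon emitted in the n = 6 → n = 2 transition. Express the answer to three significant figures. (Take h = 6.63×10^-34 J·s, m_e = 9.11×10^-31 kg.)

E_1 = h²/(8m_eL²) = 3.519×10^-21 J and ΔE = (6² − 2²)E_1 = 1.126×10^-19 J.
f = ΔE/h = 1.126×10^-19/6.63×10^-34 = 1.70×10^14 Hz.

f = 1.70×10^14 Hz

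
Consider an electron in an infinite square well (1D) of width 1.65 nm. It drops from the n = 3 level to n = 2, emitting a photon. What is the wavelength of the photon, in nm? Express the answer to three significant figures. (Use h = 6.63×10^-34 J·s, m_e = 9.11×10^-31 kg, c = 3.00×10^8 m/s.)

λ = 1.80×10^3 nm

E_1 = h²/(8m_eL²) = 2.215×10^-20 J, so ΔE = (3² − 2²)E_1 = 1.108×10^-19 J.
λ = hc/ΔE = (6.63×10^-34·3.00×10^8)/1.108×10^-19 = 1.80×10^-6 m = 1.80×10^3 nm.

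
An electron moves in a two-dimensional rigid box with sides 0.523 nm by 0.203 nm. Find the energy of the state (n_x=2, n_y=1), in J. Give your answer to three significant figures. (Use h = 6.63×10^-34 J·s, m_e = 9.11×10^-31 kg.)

For a 2D rectangular well E = (h²/8m_e)·Σ n_i²/L_i² = (6.63×10^-34)²/(8·9.11×10^-31) · [2²/(0.523 nm)² + 1²/(0.203 nm)²].
Evaluating gives E = 2.35×10^-18 J.

E = 2.35×10^-18 J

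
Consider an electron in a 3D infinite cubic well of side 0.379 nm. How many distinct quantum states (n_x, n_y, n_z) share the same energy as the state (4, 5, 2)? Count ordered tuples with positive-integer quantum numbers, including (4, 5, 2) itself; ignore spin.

The level has n_x² + n_y² + n_z² = 45. The ordered positive-integer solutions are (2, 4, 5), (2, 5, 4), (4, 2, 5), (4, 5, 2), (5, 2, 4), (5, 4, 2).
That gives 6 states.

degeneracy = 6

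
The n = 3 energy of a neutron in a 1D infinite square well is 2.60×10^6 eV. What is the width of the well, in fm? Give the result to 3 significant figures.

From E_n = n²h²/(8m_nL²), L = n·h/√(8m_nE_n).
E_3 = 2.60×10^6 eV = 4.165×10^-13 J, so L = 3·6.626×10^-34/√(8·1.675×10^-27·4.165×10^-13) = 2.66×10^-14 m = 26.6 fm.

L = 26.6 fm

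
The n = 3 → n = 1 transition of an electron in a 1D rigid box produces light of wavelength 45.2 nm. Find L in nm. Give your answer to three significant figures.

L = 0.331 nm

The photon carries ΔE = hc/λ = 6.626×10^-34·2.998×10^8/4.52×10^-8 m = 4.395×10^-18 J.
Since ΔE = (3² − 1²)E_1, E_1 = 5.494×10^-19 J, and L = h/√(8m_eE_1) = 3.31×10^-10 m = 0.331 nm.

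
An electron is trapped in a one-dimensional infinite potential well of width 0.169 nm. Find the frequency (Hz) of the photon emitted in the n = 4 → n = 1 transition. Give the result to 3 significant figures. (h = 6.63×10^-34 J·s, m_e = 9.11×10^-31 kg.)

f = 4.78×10^16 Hz

E_1 = h²/(8m_eL²) = 2.112×10^-18 J and ΔE = (4² − 1²)E_1 = 3.168×10^-17 J.
f = ΔE/h = 3.168×10^-17/6.63×10^-34 = 4.78×10^16 Hz.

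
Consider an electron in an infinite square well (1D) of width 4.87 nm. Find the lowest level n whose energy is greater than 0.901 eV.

n = 8

E_1 = h²/(8m_eL²) = 2.540×10^-21 J = 0.01586 eV.
Need n² > 0.901/0.01586 = 56.81, i.e. n > 7.537.
The smallest integer satisfying this is n = 8.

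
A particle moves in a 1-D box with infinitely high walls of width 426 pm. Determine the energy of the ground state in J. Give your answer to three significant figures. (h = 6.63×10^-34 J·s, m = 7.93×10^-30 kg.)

For an infinite well E_n = n²h²/(8mL²), so E_1 = h²/(8mL²) = (6.63×10^-34)²/(8·7.93×10^-30·(4.26×10^-10 m)²) = 3.818×10^-20 J.

E_1 = 3.82×10^-20 J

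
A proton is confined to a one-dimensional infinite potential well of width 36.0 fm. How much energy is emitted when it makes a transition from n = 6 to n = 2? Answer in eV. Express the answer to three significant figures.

E_1 = h²/(8m_pL²) = 2.531×10^-14 J.
|ΔE| = |6² − 2²|·E_1 = 32·2.531×10^-14 J = 8.099×10^-13 J = 5.06×10^6 eV.

|ΔE| = 5.06×10^6 eV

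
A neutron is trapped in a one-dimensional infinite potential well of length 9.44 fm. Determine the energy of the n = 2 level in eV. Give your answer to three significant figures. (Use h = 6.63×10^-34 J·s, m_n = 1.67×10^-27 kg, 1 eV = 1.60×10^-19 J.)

For an infinite well E_n = n²h²/(8m_nL²), so E_1 = h²/(8m_nL²) = (6.63×10^-34)²/(8·1.67×10^-27·(9.44×10^-15 m)²) = 3.692×10^-13 J.
Then E_2 = 2²·E_1 = 4·3.692×10^-13 J = 1.477×10^-12 J.
Converting, E_2 = 1.477×10^-12 J / (1.60×10^-19 J/eV) = 9.23×10^6 eV.

E_2 = 9.23×10^6 eV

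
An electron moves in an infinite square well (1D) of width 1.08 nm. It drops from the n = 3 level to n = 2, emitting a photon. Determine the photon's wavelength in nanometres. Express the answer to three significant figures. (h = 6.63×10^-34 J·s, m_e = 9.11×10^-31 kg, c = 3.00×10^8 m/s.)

E_1 = h²/(8m_eL²) = 5.171×10^-20 J, so ΔE = (3² − 2²)E_1 = 2.586×10^-19 J.
λ = hc/ΔE = (6.63×10^-34·3.00×10^8)/2.586×10^-19 = 7.69×10^-7 m = 769 nm.

λ = 769 nm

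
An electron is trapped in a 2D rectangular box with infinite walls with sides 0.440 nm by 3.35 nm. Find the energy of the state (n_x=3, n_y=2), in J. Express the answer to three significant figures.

For a 2D rectangular well E = (h²/8m_e)·Σ n_i²/L_i² = (6.626×10^-34)²/(8·9.109×10^-31) · [3²/(0.440 nm)² + 2²/(3.35 nm)²].
Evaluating gives E = 2.82×10^-18 J.

E = 2.82×10^-18 J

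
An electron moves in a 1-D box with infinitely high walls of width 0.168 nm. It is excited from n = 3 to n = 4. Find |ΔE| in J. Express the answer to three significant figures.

|ΔE| = 1.49×10^-17 J

E_1 = h²/(8m_eL²) = 2.135×10^-18 J.
|ΔE| = |3² − 4²|·E_1 = 7·2.135×10^-18 J = 1.49×10^-17 J.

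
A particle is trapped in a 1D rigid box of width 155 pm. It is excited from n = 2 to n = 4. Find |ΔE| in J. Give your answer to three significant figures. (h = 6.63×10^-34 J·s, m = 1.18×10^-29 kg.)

E_1 = h²/(8mL²) = 1.938×10^-19 J.
|ΔE| = |2² − 4²|·E_1 = 12·1.938×10^-19 J = 2.33×10^-18 J.

|ΔE| = 2.33×10^-18 J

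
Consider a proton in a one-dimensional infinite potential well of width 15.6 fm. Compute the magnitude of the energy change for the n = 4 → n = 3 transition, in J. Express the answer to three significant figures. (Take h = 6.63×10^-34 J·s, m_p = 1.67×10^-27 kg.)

E_1 = h²/(8m_pL²) = 1.352×10^-13 J.
|ΔE| = |4² − 3²|·E_1 = 7·1.352×10^-13 J = 9.46×10^-13 J.

|ΔE| = 9.46×10^-13 J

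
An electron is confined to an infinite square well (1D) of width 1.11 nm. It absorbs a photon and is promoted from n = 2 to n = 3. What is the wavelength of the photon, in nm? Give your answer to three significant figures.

λ = 812 nm

E_1 = h²/(8m_eL²) = 4.890×10^-20 J, so ΔE = (3² − 2²)E_1 = 2.445×10^-19 J.
λ = hc/ΔE = (6.626×10^-34·2.998×10^8)/2.445×10^-19 = 8.12×10^-7 m = 812 nm.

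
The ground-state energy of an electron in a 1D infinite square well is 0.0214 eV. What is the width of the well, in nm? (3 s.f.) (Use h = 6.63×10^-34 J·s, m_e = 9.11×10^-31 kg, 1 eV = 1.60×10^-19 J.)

From E_n = n²h²/(8m_eL²), L = n·h/√(8m_eE_n).
E_1 = 0.0214 eV = 3.424×10^-21 J, so L = 1·6.63×10^-34/√(8·9.11×10^-31·3.424×10^-21) = 4.20×10^-9 m = 4.20 nm.

L = 4.20 nm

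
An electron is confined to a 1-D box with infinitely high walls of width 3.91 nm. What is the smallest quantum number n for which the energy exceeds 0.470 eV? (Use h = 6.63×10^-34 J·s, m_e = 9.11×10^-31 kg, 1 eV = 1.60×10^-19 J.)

n = 5

E_1 = h²/(8m_eL²) = 3.945×10^-21 J = 0.02466 eV.
Need n² > 0.470/0.02466 = 19.06, i.e. n > 4.366.
The smallest integer satisfying this is n = 5.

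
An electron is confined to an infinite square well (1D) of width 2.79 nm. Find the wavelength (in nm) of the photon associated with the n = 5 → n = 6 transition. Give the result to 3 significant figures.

λ = 2.33×10^3 nm

E_1 = h²/(8m_eL²) = 7.740×10^-21 J, so ΔE = (6² − 5²)E_1 = 8.514×10^-20 J.
λ = hc/ΔE = (6.626×10^-34·2.998×10^8)/8.514×10^-20 = 2.33×10^-6 m = 2.33×10^3 nm.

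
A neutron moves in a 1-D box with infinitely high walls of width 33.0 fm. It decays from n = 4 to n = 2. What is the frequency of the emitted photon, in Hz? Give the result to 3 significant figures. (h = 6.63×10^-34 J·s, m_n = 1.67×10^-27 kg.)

f = 5.47×10^20 Hz

E_1 = h²/(8m_nL²) = 3.021×10^-14 J and ΔE = (4² − 2²)E_1 = 3.625×10^-13 J.
f = ΔE/h = 3.625×10^-13/6.63×10^-34 = 5.47×10^20 Hz.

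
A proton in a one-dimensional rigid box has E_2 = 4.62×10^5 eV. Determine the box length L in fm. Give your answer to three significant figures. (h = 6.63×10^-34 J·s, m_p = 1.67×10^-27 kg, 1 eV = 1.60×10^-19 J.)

L = 42.2 fm

From E_n = n²h²/(8m_pL²), L = n·h/√(8m_pE_n).
E_2 = 4.62×10^5 eV = 7.392×10^-14 J, so L = 2·6.63×10^-34/√(8·1.67×10^-27·7.392×10^-14) = 4.22×10^-14 m = 42.2 fm.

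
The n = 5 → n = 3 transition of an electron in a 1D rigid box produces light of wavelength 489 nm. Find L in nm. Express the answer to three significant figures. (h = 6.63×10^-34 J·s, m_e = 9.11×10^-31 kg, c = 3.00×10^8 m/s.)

The photon carries ΔE = hc/λ = 6.63×10^-34·3.00×10^8/4.89×10^-7 m = 4.067×10^-19 J.
Since ΔE = (5² − 3²)E_1, E_1 = 2.542×10^-20 J, and L = h/√(8m_eE_1) = 1.54×10^-9 m = 1.54 nm.

L = 1.54 nm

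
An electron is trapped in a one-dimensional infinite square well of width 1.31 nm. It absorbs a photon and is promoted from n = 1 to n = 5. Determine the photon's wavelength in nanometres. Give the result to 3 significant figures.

E_1 = h²/(8m_eL²) = 3.511×10^-20 J, so ΔE = (5² − 1²)E_1 = 8.426×10^-19 J.
λ = hc/ΔE = (6.626×10^-34·2.998×10^8)/8.426×10^-19 = 2.36×10^-7 m = 236 nm.

λ = 236 nm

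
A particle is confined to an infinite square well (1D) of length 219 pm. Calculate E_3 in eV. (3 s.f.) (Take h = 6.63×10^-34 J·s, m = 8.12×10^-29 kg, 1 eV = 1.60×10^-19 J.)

E_3 = 0.794 eV

For an infinite well E_n = n²h²/(8mL²), so E_1 = h²/(8mL²) = (6.63×10^-34)²/(8·8.12×10^-29·(2.19×10^-10 m)²) = 1.411×10^-20 J.
Then E_3 = 3²·E_1 = 9·1.411×10^-20 J = 1.270×10^-19 J.
Converting, E_3 = 1.270×10^-19 J / (1.60×10^-19 J/eV) = 0.794 eV.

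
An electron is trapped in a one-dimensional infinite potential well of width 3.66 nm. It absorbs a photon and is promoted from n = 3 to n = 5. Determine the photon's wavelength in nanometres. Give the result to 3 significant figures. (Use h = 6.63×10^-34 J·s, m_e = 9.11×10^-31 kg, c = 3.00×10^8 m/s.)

λ = 2.76×10^3 nm

E_1 = h²/(8m_eL²) = 4.503×10^-21 J, so ΔE = (5² − 3²)E_1 = 7.205×10^-20 J.
λ = hc/ΔE = (6.63×10^-34·3.00×10^8)/7.205×10^-20 = 2.76×10^-6 m = 2.76×10^3 nm.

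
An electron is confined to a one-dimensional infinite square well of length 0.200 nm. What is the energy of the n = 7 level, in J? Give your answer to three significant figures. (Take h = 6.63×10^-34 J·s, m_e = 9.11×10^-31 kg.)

For an infinite well E_n = n²h²/(8m_eL²), so E_1 = h²/(8m_eL²) = (6.63×10^-34)²/(8·9.11×10^-31·(2.00×10^-10 m)²) = 1.508×10^-18 J.
Then E_7 = 7²·E_1 = 49·1.508×10^-18 J = 7.39×10^-17 J.

E_7 = 7.39×10^-17 J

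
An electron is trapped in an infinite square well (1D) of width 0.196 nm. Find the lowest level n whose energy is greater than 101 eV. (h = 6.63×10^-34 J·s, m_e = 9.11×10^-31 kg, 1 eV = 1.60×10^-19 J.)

E_1 = h²/(8m_eL²) = 1.570×10^-18 J = 9.812 eV.
Need n² > 101/9.812 = 10.29, i.e. n > 3.208.
The smallest integer satisfying this is n = 4.

n = 4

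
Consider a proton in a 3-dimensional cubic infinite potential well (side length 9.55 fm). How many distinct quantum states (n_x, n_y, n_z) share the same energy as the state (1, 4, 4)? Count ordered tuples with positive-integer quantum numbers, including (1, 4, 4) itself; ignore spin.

The level has n_x² + n_y² + n_z² = 33. The ordered positive-integer solutions are (1, 4, 4), (2, 2, 5), (2, 5, 2), (4, 1, 4), (4, 4, 1), (5, 2, 2).
That gives 6 states.

degeneracy = 6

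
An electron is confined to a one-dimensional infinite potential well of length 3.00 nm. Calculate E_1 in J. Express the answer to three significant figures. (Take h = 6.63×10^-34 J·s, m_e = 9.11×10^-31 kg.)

E_1 = 6.70×10^-21 J

For an infinite well E_n = n²h²/(8m_eL²), so E_1 = h²/(8m_eL²) = (6.63×10^-34)²/(8·9.11×10^-31·(3.00×10^-9 m)²) = 6.702×10^-21 J.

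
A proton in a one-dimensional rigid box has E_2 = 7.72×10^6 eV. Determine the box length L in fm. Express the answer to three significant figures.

L = 10.3 fm

From E_n = n²h²/(8m_pL²), L = n·h/√(8m_pE_n).
E_2 = 7.72×10^6 eV = 1.237×10^-12 J, so L = 2·6.626×10^-34/√(8·1.673×10^-27·1.237×10^-12) = 1.03×10^-14 m = 10.3 fm.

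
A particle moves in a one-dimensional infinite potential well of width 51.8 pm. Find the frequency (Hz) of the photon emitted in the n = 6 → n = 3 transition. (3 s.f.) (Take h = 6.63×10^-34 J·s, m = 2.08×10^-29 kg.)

f = 4.01×10^16 Hz

E_1 = h²/(8mL²) = 9.845×10^-19 J and ΔE = (6² − 3²)E_1 = 2.658×10^-17 J.
f = ΔE/h = 2.658×10^-17/6.63×10^-34 = 4.01×10^16 Hz.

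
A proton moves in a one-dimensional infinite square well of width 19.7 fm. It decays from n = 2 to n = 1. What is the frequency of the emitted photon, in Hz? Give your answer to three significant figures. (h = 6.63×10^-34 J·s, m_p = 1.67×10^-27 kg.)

f = 3.84×10^20 Hz

E_1 = h²/(8m_pL²) = 8.478×10^-14 J and ΔE = (2² − 1²)E_1 = 2.543×10^-13 J.
f = ΔE/h = 2.543×10^-13/6.63×10^-34 = 3.84×10^20 Hz.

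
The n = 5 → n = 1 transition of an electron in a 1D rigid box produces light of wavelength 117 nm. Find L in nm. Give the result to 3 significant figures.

L = 0.923 nm

The photon carries ΔE = hc/λ = 6.626×10^-34·2.998×10^8/1.17×10^-7 m = 1.698×10^-18 J.
Since ΔE = (5² − 1²)E_1, E_1 = 7.075×10^-20 J, and L = h/√(8m_eE_1) = 9.23×10^-10 m = 0.923 nm.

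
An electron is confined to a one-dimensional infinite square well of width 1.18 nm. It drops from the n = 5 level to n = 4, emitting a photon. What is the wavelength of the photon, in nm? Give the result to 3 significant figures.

E_1 = h²/(8m_eL²) = 4.327×10^-20 J, so ΔE = (5² − 4²)E_1 = 3.894×10^-19 J.
λ = hc/ΔE = (6.626×10^-34·2.998×10^8)/3.894×10^-19 = 5.10×10^-7 m = 510 nm.

λ = 510 nm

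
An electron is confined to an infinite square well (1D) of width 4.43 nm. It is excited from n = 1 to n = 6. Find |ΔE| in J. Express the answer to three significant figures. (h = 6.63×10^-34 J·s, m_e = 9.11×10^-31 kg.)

|ΔE| = 1.08×10^-19 J

E_1 = h²/(8m_eL²) = 3.073×10^-21 J.
|ΔE| = |1² − 6²|·E_1 = 35·3.073×10^-21 J = 1.08×10^-19 J.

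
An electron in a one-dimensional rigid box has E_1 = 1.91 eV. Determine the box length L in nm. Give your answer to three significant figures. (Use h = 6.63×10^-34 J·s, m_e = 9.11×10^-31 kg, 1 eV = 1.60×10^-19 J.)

L = 0.444 nm

From E_n = n²h²/(8m_eL²), L = n·h/√(8m_eE_n).
E_1 = 1.91 eV = 3.056×10^-19 J, so L = 1·6.63×10^-34/√(8·9.11×10^-31·3.056×10^-19) = 4.44×10^-10 m = 0.444 nm.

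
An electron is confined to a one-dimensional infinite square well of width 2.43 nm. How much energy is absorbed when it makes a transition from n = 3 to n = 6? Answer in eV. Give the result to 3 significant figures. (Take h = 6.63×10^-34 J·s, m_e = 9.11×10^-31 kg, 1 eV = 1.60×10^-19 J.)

E_1 = h²/(8m_eL²) = 1.021×10^-20 J.
|ΔE| = |3² − 6²|·E_1 = 27·1.021×10^-20 J = 2.757×10^-19 J = 1.72 eV.

|ΔE| = 1.72 eV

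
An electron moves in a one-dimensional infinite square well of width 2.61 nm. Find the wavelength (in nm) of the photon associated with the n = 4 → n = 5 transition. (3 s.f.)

E_1 = h²/(8m_eL²) = 8.844×10^-21 J, so ΔE = (5² − 4²)E_1 = 7.960×10^-20 J.
λ = hc/ΔE = (6.626×10^-34·2.998×10^8)/7.960×10^-20 = 2.50×10^-6 m = 2.50×10^3 nm.

λ = 2.50×10^3 nm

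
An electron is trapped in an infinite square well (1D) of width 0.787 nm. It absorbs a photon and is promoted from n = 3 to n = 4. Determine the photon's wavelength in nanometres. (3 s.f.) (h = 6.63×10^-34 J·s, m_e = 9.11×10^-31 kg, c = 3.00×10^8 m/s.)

λ = 292 nm

E_1 = h²/(8m_eL²) = 9.738×10^-20 J, so ΔE = (4² − 3²)E_1 = 6.817×10^-19 J.
λ = hc/ΔE = (6.63×10^-34·3.00×10^8)/6.817×10^-19 = 2.92×10^-7 m = 292 nm.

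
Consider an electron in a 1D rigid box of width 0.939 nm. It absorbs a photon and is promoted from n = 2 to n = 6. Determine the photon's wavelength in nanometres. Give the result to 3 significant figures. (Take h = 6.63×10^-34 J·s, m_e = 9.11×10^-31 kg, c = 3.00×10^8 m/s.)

E_1 = h²/(8m_eL²) = 6.840×10^-20 J, so ΔE = (6² − 2²)E_1 = 2.189×10^-18 J.
λ = hc/ΔE = (6.63×10^-34·3.00×10^8)/2.189×10^-18 = 9.09×10^-8 m = 90.9 nm.

λ = 90.9 nm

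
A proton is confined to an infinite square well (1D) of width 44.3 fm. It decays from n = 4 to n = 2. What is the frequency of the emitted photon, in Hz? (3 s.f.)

E_1 = h²/(8m_pL²) = 1.672×10^-14 J and ΔE = (4² − 2²)E_1 = 2.006×10^-13 J.
f = ΔE/h = 2.006×10^-13/6.626×10^-34 = 3.03×10^20 Hz.

f = 3.03×10^20 Hz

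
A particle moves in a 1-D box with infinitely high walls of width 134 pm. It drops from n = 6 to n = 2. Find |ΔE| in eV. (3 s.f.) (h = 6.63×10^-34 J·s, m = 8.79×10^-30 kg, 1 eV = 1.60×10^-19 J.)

E_1 = h²/(8mL²) = 3.481×10^-19 J.
|ΔE| = |6² − 2²|·E_1 = 32·3.481×10^-19 J = 1.114×10^-17 J = 69.6 eV.

|ΔE| = 69.6 eV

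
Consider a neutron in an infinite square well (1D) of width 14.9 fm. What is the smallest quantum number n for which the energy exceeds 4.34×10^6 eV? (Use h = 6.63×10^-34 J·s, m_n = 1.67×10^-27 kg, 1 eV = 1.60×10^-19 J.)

E_1 = h²/(8m_nL²) = 1.482×10^-13 J = 9.262×10^5 eV.
Need n² > 4.34×10^6/9.262×10^5 = 4.686, i.e. n > 2.165.
The smallest integer satisfying this is n = 3.

n = 3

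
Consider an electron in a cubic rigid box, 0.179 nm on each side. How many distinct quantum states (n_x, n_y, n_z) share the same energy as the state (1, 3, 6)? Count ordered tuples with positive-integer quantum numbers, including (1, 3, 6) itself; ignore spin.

The level has n_x² + n_y² + n_z² = 46. The ordered positive-integer solutions are (1, 3, 6), (1, 6, 3), (3, 1, 6), (3, 6, 1), (6, 1, 3), (6, 3, 1).
That gives 6 states.

degeneracy = 6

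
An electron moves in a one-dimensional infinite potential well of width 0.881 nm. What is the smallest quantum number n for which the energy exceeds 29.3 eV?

E_1 = h²/(8m_eL²) = 7.762×10^-20 J = 0.4845 eV.
Need n² > 29.3/0.4845 = 60.47, i.e. n > 7.776.
The smallest integer satisfying this is n = 8.

n = 8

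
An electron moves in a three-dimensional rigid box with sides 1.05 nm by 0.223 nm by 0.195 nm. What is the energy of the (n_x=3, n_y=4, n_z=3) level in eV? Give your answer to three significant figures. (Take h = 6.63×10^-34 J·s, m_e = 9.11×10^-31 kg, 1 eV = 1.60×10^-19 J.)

For a 3D rectangular well E = (h²/8m_e)·Σ n_i²/L_i² = (6.63×10^-34)²/(8·9.11×10^-31) · [3²/(1.05 nm)² + 4²/(0.223 nm)² + 3²/(0.195 nm)²].
Evaluating gives E = 3.417×10^-17 J = 214 eV.

E = 214 eV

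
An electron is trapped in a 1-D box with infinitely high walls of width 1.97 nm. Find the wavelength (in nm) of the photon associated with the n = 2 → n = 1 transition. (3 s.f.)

E_1 = h²/(8m_eL²) = 1.552×10^-20 J, so ΔE = (2² − 1²)E_1 = 4.656×10^-20 J.
λ = hc/ΔE = (6.626×10^-34·2.998×10^8)/4.656×10^-20 = 4.27×10^-6 m = 4.27×10^3 nm.

λ = 4.27×10^3 nm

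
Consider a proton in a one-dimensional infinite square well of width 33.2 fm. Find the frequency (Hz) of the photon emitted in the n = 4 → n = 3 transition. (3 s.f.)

f = 3.14×10^20 Hz

E_1 = h²/(8m_pL²) = 2.976×10^-14 J and ΔE = (4² − 3²)E_1 = 2.083×10^-13 J.
f = ΔE/h = 2.083×10^-13/6.626×10^-34 = 3.14×10^20 Hz.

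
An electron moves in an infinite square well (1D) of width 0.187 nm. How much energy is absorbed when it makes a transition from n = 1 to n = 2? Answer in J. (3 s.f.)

|ΔE| = 5.17×10^-18 J

E_1 = h²/(8m_eL²) = 1.723×10^-18 J.
|ΔE| = |1² − 2²|·E_1 = 3·1.723×10^-18 J = 5.17×10^-18 J.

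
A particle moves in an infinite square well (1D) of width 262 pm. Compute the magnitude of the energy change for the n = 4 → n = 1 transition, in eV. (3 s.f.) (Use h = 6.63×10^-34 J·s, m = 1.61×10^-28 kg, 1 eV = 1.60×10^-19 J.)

|ΔE| = 0.466 eV

E_1 = h²/(8mL²) = 4.972×10^-21 J.
|ΔE| = |4² − 1²|·E_1 = 15·4.972×10^-21 J = 7.458×10^-20 J = 0.466 eV.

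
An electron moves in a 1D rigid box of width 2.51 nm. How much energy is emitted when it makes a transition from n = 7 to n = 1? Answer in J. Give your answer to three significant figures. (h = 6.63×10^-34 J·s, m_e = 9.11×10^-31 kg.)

E_1 = h²/(8m_eL²) = 9.574×10^-21 J.
|ΔE| = |7² − 1²|·E_1 = 48·9.574×10^-21 J = 4.60×10^-19 J.

|ΔE| = 4.60×10^-19 J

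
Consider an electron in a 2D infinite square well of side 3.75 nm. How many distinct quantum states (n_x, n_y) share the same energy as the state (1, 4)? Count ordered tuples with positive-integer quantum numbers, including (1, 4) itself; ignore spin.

degeneracy = 2

The level has n_x² + n_y² = 17. The ordered positive-integer solutions are (1, 4), (4, 1).
That gives 2 states.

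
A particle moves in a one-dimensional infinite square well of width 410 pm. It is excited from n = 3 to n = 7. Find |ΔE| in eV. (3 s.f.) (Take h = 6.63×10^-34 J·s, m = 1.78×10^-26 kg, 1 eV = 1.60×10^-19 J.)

|ΔE| = 0.00459 eV

E_1 = h²/(8mL²) = 1.836×10^-23 J.
|ΔE| = |3² − 7²|·E_1 = 40·1.836×10^-23 J = 7.344×10^-22 J = 0.00459 eV.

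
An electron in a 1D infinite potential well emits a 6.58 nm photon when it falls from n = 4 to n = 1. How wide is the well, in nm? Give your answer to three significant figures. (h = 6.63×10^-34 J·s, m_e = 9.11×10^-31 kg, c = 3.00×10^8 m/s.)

L = 0.173 nm

The photon carries ΔE = hc/λ = 6.63×10^-34·3.00×10^8/6.58×10^-9 m = 3.023×10^-17 J.
Since ΔE = (4² − 1²)E_1, E_1 = 2.015×10^-18 J, and L = h/√(8m_eE_1) = 1.73×10^-10 m = 0.173 nm.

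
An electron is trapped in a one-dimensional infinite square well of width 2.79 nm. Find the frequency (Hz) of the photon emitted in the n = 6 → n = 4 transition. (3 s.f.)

E_1 = h²/(8m_eL²) = 7.740×10^-21 J and ΔE = (6² − 4²)E_1 = 1.548×10^-19 J.
f = ΔE/h = 1.548×10^-19/6.626×10^-34 = 2.34×10^14 Hz.

f = 2.34×10^14 Hz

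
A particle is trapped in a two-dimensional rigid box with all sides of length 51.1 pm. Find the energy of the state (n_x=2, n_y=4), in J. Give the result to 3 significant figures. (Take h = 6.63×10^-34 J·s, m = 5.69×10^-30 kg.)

E = 7.40×10^-17 J

For a 2D rectangular well E = (h²/8m)·Σ n_i²/L_i² = (6.63×10^-34)²/(8·5.69×10^-30) · [2²/(51.1 pm)² + 4²/(51.1 pm)²].
Evaluating gives E = 7.40×10^-17 J.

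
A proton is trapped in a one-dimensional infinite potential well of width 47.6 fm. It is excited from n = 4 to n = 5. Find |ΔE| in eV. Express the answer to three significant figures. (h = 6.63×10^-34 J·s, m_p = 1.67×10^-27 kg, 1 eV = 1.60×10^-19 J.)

E_1 = h²/(8m_pL²) = 1.452×10^-14 J.
|ΔE| = |4² − 5²|·E_1 = 9·1.452×10^-14 J = 1.307×10^-13 J = 8.17×10^5 eV.

|ΔE| = 8.17×10^5 eV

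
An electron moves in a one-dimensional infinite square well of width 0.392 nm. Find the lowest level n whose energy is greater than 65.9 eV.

n = 6

E_1 = h²/(8m_eL²) = 3.921×10^-19 J = 2.448 eV.
Need n² > 65.9/2.448 = 26.92, i.e. n > 5.188.
The smallest integer satisfying this is n = 6.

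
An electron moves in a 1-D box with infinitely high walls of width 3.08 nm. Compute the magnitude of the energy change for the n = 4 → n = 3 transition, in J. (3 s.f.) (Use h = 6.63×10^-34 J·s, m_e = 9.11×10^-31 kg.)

|ΔE| = 4.45×10^-20 J

E_1 = h²/(8m_eL²) = 6.358×10^-21 J.
|ΔE| = |4² − 3²|·E_1 = 7·6.358×10^-21 J = 4.45×10^-20 J.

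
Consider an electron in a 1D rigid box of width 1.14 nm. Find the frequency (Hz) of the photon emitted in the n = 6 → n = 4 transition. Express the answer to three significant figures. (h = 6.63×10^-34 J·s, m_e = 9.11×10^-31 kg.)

f = 1.40×10^15 Hz

E_1 = h²/(8m_eL²) = 4.641×10^-20 J and ΔE = (6² − 4²)E_1 = 9.282×10^-19 J.
f = ΔE/h = 9.282×10^-19/6.63×10^-34 = 1.40×10^15 Hz.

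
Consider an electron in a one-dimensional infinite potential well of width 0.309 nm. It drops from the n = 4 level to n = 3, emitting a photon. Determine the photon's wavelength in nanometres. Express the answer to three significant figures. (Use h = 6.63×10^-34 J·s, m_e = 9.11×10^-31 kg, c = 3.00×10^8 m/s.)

λ = 45.0 nm

E_1 = h²/(8m_eL²) = 6.317×10^-19 J, so ΔE = (4² − 3²)E_1 = 4.422×10^-18 J.
λ = hc/ΔE = (6.63×10^-34·3.00×10^8)/4.422×10^-18 = 4.50×10^-8 m = 45.0 nm.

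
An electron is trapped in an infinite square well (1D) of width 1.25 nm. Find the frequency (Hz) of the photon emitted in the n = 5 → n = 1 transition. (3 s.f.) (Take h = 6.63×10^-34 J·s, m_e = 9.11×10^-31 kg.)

E_1 = h²/(8m_eL²) = 3.860×10^-20 J and ΔE = (5² − 1²)E_1 = 9.264×10^-19 J.
f = ΔE/h = 9.264×10^-19/6.63×10^-34 = 1.40×10^15 Hz.

f = 1.40×10^15 Hz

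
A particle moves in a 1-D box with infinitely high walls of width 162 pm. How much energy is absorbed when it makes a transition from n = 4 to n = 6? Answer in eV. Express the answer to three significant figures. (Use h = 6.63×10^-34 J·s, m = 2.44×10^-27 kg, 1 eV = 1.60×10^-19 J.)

E_1 = h²/(8mL²) = 8.581×10^-22 J.
|ΔE| = |4² − 6²|·E_1 = 20·8.581×10^-22 J = 1.716×10^-20 J = 0.107 eV.

|ΔE| = 0.107 eV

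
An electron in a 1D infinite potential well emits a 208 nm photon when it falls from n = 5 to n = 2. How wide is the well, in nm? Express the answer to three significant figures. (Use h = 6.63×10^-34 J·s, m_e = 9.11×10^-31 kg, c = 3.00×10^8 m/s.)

L = 1.15 nm

The photon carries ΔE = hc/λ = 6.63×10^-34·3.00×10^8/2.08×10^-7 m = 9.562×10^-19 J.
Since ΔE = (5² − 2²)E_1, E_1 = 4.553×10^-20 J, and L = h/√(8m_eE_1) = 1.15×10^-9 m = 1.15 nm.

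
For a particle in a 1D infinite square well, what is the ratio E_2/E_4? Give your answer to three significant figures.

0.250

E_n ∝ n², so E_2/E_4 = 2²/4² = 4/16 = 0.250.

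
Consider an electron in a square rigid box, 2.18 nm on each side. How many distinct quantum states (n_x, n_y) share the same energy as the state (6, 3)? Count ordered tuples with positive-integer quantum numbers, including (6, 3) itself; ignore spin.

degeneracy = 2

The level has n_x² + n_y² = 45. The ordered positive-integer solutions are (3, 6), (6, 3).
That gives 2 states.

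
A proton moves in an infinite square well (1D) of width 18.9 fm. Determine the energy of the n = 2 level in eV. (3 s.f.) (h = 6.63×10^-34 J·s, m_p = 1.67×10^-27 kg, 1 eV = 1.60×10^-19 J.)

For an infinite well E_n = n²h²/(8m_pL²), so E_1 = h²/(8m_pL²) = (6.63×10^-34)²/(8·1.67×10^-27·(1.89×10^-14 m)²) = 9.211×10^-14 J.
Then E_2 = 2²·E_1 = 4·9.211×10^-14 J = 3.684×10^-13 J.
Converting, E_2 = 3.684×10^-13 J / (1.60×10^-19 J/eV) = 2.30×10^6 eV.

E_2 = 2.30×10^6 eV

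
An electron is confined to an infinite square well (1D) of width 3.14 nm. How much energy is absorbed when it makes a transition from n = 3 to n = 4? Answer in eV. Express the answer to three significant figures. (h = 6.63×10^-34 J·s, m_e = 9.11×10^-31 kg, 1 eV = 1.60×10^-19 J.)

E_1 = h²/(8m_eL²) = 6.117×10^-21 J.
|ΔE| = |3² − 4²|·E_1 = 7·6.117×10^-21 J = 4.282×10^-20 J = 0.268 eV.

|ΔE| = 0.268 eV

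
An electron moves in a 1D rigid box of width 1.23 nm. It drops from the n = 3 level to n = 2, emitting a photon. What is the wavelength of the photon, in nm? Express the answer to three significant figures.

E_1 = h²/(8m_eL²) = 3.982×10^-20 J, so ΔE = (3² − 2²)E_1 = 1.991×10^-19 J.
λ = hc/ΔE = (6.626×10^-34·2.998×10^8)/1.991×10^-19 = 9.98×10^-7 m = 998 nm.

λ = 998 nm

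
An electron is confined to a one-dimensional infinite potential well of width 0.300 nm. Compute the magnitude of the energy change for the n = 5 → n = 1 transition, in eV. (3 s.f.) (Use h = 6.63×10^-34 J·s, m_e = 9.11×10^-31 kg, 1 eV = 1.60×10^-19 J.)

|ΔE| = 101 eV

E_1 = h²/(8m_eL²) = 6.702×10^-19 J.
|ΔE| = |5² − 1²|·E_1 = 24·6.702×10^-19 J = 1.608×10^-17 J = 101 eV.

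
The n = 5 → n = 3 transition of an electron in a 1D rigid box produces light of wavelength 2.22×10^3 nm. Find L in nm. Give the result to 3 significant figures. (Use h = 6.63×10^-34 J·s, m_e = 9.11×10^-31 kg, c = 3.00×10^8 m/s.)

The photon carries ΔE = hc/λ = 6.63×10^-34·3.00×10^8/2.22×10^-6 m = 8.959×10^-20 J.
Since ΔE = (5² − 3²)E_1, E_1 = 5.599×10^-21 J, and L = h/√(8m_eE_1) = 3.28×10^-9 m = 3.28 nm.

L = 3.28 nm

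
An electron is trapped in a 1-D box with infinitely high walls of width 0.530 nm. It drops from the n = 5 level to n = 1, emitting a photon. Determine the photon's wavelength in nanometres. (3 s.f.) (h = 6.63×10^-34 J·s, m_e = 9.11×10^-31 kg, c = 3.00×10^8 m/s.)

λ = 38.6 nm

E_1 = h²/(8m_eL²) = 2.147×10^-19 J, so ΔE = (5² − 1²)E_1 = 5.153×10^-18 J.
λ = hc/ΔE = (6.63×10^-34·3.00×10^8)/5.153×10^-18 = 3.86×10^-8 m = 38.6 nm.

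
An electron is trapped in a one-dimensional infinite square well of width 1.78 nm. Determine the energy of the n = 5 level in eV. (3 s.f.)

E_5 = 2.97 eV

For an infinite well E_n = n²h²/(8m_eL²), so E_1 = h²/(8m_eL²) = (6.626×10^-34)²/(8·9.109×10^-31·(1.78×10^-9 m)²) = 1.902×10^-20 J.
Then E_5 = 5²·E_1 = 25·1.902×10^-20 J = 4.755×10^-19 J.
Converting, E_5 = 4.755×10^-19 J / (1.602×10^-19 J/eV) = 2.97 eV.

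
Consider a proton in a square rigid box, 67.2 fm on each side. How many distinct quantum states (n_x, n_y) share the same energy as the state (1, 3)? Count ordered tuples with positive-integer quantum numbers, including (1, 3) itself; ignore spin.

The level has n_x² + n_y² = 10. The ordered positive-integer solutions are (1, 3), (3, 1).
That gives 2 states.

degeneracy = 2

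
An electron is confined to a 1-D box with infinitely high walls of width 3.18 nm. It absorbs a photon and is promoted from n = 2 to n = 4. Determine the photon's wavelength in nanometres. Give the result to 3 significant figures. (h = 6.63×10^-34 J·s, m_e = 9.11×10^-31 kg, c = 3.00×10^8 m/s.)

E_1 = h²/(8m_eL²) = 5.964×10^-21 J, so ΔE = (4² − 2²)E_1 = 7.157×10^-20 J.
λ = hc/ΔE = (6.63×10^-34·3.00×10^8)/7.157×10^-20 = 2.78×10^-6 m = 2.78×10^3 nm.

λ = 2.78×10^3 nm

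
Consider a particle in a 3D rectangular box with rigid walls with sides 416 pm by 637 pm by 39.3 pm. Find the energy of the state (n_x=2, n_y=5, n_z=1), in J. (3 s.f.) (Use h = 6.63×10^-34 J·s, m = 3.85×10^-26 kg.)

For a 3D rectangular well E = (h²/8m)·Σ n_i²/L_i² = (6.63×10^-34)²/(8·3.85×10^-26) · [2²/(416 pm)² + 5²/(637 pm)² + 1²/(39.3 pm)²].
Evaluating gives E = 1.04×10^-21 J.

E = 1.04×10^-21 J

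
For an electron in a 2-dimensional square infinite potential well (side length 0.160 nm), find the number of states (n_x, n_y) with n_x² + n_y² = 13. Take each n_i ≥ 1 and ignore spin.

The level has n_x² + n_y² = 13. The ordered positive-integer solutions are (2, 3), (3, 2).
That gives 2 states.

degeneracy = 2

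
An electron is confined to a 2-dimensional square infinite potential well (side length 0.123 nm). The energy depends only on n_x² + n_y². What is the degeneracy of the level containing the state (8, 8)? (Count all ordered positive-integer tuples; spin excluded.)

The level has n_x² + n_y² = 128. The ordered positive-integer solutions are (8, 8).
That gives 1 state.

degeneracy = 1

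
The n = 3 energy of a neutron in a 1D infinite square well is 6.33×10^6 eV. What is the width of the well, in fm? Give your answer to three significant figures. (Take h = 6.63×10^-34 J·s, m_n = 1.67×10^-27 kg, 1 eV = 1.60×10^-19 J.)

L = 17.1 fm

From E_n = n²h²/(8m_nL²), L = n·h/√(8m_nE_n).
E_3 = 6.33×10^6 eV = 1.013×10^-12 J, so L = 3·6.63×10^-34/√(8·1.67×10^-27·1.013×10^-12) = 1.71×10^-14 m = 17.1 fm.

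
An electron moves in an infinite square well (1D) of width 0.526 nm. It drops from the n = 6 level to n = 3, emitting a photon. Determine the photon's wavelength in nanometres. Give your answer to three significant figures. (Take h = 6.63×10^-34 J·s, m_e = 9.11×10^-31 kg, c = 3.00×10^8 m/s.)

λ = 33.8 nm

E_1 = h²/(8m_eL²) = 2.180×10^-19 J, so ΔE = (6² − 3²)E_1 = 5.886×10^-18 J.
λ = hc/ΔE = (6.63×10^-34·3.00×10^8)/5.886×10^-18 = 3.38×10^-8 m = 33.8 nm.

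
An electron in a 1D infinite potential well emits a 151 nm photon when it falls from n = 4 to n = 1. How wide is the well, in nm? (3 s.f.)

The photon carries ΔE = hc/λ = 6.626×10^-34·2.998×10^8/1.51×10^-7 m = 1.316×10^-18 J.
Since ΔE = (4² − 1²)E_1, E_1 = 8.773×10^-20 J, and L = h/√(8m_eE_1) = 8.29×10^-10 m = 0.829 nm.

L = 0.829 nm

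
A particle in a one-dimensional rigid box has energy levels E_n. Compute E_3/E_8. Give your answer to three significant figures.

0.141

E_n ∝ n², so E_3/E_8 = 3²/8² = 9/64 = 0.141.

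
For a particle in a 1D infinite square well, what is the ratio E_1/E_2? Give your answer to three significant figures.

E_n ∝ n², so E_1/E_2 = 1²/2² = 1/4 = 0.250.

0.250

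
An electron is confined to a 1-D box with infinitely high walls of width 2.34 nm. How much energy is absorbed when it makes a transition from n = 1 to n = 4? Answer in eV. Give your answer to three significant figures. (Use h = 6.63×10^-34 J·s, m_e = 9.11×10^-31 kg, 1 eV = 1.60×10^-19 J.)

|ΔE| = 1.03 eV

E_1 = h²/(8m_eL²) = 1.102×10^-20 J.
|ΔE| = |1² − 4²|·E_1 = 15·1.102×10^-20 J = 1.653×10^-19 J = 1.03 eV.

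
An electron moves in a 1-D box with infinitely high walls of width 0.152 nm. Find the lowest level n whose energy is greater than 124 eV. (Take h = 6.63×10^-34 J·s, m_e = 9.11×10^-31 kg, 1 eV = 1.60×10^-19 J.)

n = 3

E_1 = h²/(8m_eL²) = 2.611×10^-18 J = 16.32 eV.
Need n² > 124/16.32 = 7.598, i.e. n > 2.756.
The smallest integer satisfying this is n = 3.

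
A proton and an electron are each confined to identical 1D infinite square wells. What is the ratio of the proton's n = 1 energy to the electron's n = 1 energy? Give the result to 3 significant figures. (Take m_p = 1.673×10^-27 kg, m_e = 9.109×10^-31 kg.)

5.44×10^-4

E_n ∝ 1/m at fixed n and L, so the ratio is m_e/m_p = 9.109×10^-31/1.673×10^-27 = 5.44×10^-4.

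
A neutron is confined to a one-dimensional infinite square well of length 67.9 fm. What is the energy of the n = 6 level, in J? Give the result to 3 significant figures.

E_6 = 2.56×10^-13 J

For an infinite well E_n = n²h²/(8m_nL²), so E_1 = h²/(8m_nL²) = (6.626×10^-34)²/(8·1.675×10^-27·(6.79×10^-14 m)²) = 7.107×10^-15 J.
Then E_6 = 6²·E_1 = 36·7.107×10^-15 J = 2.56×10^-13 J.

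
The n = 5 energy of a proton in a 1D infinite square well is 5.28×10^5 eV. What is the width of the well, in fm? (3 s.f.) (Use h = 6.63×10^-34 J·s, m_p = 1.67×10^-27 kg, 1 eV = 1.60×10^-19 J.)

From E_n = n²h²/(8m_pL²), L = n·h/√(8m_pE_n).
E_5 = 5.28×10^5 eV = 8.448×10^-14 J, so L = 5·6.63×10^-34/√(8·1.67×10^-27·8.448×10^-14) = 9.87×10^-14 m = 98.7 fm.

L = 98.7 fm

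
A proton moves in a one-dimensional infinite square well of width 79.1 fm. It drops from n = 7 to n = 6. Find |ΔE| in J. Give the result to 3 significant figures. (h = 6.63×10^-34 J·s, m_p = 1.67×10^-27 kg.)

E_1 = h²/(8m_pL²) = 5.259×10^-15 J.
|ΔE| = |7² − 6²|·E_1 = 13·5.259×10^-15 J = 6.84×10^-14 J.

|ΔE| = 6.84×10^-14 J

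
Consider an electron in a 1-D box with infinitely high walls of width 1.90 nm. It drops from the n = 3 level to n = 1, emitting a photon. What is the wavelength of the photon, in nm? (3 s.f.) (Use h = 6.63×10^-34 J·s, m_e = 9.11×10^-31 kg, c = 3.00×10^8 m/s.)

E_1 = h²/(8m_eL²) = 1.671×10^-20 J, so ΔE = (3² − 1²)E_1 = 1.337×10^-19 J.
λ = hc/ΔE = (6.63×10^-34·3.00×10^8)/1.337×10^-19 = 1.49×10^-6 m = 1.49×10^3 nm.

λ = 1.49×10^3 nm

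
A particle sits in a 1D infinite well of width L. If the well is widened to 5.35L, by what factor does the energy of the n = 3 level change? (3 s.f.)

E_n ∝ 1/L², so the energy scales by 1/5.35² = 0.0349.

0.0349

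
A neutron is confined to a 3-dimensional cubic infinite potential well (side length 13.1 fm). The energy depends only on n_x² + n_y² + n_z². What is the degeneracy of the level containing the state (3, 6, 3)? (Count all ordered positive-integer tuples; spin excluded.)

The level has n_x² + n_y² + n_z² = 54. The ordered positive-integer solutions are (1, 2, 7), (1, 7, 2), (2, 1, 7), (2, 5, 5), (2, 7, 1), (3, 3, 6), (3, 6, 3), (5, 2, 5), (5, 5, 2), (6, 3, 3), (7, 1, 2), (7, 2, 1).
That gives 12 states.

degeneracy = 12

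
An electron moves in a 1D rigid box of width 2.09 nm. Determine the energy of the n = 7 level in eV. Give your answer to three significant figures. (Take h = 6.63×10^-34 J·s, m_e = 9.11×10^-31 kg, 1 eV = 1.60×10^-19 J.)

E_7 = 4.23 eV

For an infinite well E_n = n²h²/(8m_eL²), so E_1 = h²/(8m_eL²) = (6.63×10^-34)²/(8·9.11×10^-31·(2.09×10^-9 m)²) = 1.381×10^-20 J.
Then E_7 = 7²·E_1 = 49·1.381×10^-20 J = 6.767×10^-19 J.
Converting, E_7 = 6.767×10^-19 J / (1.60×10^-19 J/eV) = 4.23 eV.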